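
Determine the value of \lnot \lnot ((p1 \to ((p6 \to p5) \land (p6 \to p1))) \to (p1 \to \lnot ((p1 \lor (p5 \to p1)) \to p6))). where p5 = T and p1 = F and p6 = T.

T

Substituting p5=T, p1=F, p6=T:
p6 \to p5 = T \to T = T
p6 \to p1 = T \to F = F
(p6 \to p5) \land (p6 \to p1) = T \land F = F
p1 \to ((p6 \to p5) \land (p6 \to p1)) = F \to F = T
p5 \to p1 = T \to F = F
p1 \lor (p5 \to p1) = F \lor F = F
(p1 \lor (p5 \to p1)) \to p6 = F \to T = T
\lnot ((p1 \lor (p5 \to p1)) \to p6) = \lnot T = F
p1 \to \lnot ((p1 \lor (p5 \to p1)) \to p6) = F \to F = T
(p1 \to ((p6 \to p5) \land (p6 \to p1))) \to (p1 \to \lnot ((p1 \lor (p5 \to p1)) \to p6)) = T \to T = T
\lnot ((p1 \to ((p6 \to p5) \land (p6 \to p1))) \to (p1 \to \lnot ((p1 \lor (p5 \to p1)) \to p6))) = \lnot T = F
\lnot \lnot ((p1 \to ((p6 \to p5) \land (p6 \to p1))) \to (p1 \to \lnot ((p1 \lor (p5 \to p1)) \to p6))) = \lnot F = T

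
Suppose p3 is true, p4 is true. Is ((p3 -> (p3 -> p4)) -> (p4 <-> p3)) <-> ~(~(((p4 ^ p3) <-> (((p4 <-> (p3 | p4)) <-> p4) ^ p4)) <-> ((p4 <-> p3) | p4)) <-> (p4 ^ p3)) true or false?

0

p3 -> p4 = 1 -> 1 = 1
p3 -> (p3 -> p4) = 1 -> 1 = 1
p4 <-> p3 = 1 <-> 1 = 1
(p3 -> (p3 -> p4)) -> (p4 <-> p3) = 1 -> 1 = 1
p4 ^ p3 = 1 ^ 1 = 0
p3 | p4 = 1 | 1 = 1
p4 <-> (p3 | p4) = 1 <-> 1 = 1
(p4 <-> (p3 | p4)) <-> p4 = 1 <-> 1 = 1
((p4 <-> (p3 | p4)) <-> p4) ^ p4 = 1 ^ 1 = 0
(p4 ^ p3) <-> (((p4 <-> (p3 | p4)) <-> p4) ^ p4) = 0 <-> 0 = 1
p4 <-> p3 = 1 <-> 1 = 1
(p4 <-> p3) | p4 = 1 | 1 = 1
((p4 ^ p3) <-> (((p4 <-> (p3 | p4)) <-> p4) ^ p4)) <-> ((p4 <-> p3) | p4) = 1 <-> 1 = 1
~(((p4 ^ p3) <-> (((p4 <-> (p3 | p4)) <-> p4) ^ p4)) <-> ((p4 <-> p3) | p4)) = ~1 = 0
p4 ^ p3 = 1 ^ 1 = 0
~(((p4 ^ p3) <-> (((p4 <-> (p3 | p4)) <-> p4) ^ p4)) <-> ((p4 <-> p3) | p4)) <-> (p4 ^ p3) = 0 <-> 0 = 1
~(~(((p4 ^ p3) <-> (((p4 <-> (p3 | p4)) <-> p4) ^ p4)) <-> ((p4 <-> p3) | p4)) <-> (p4 ^ p3)) = ~1 = 0
((p3 -> (p3 -> p4)) -> (p4 <-> p3)) <-> ~(~(((p4 ^ p3) <-> (((p4 <-> (p3 | p4)) <-> p4) ^ p4)) <-> ((p4 <-> p3) | p4)) <-> (p4 ^ p3)) = 1 <-> 0 = 0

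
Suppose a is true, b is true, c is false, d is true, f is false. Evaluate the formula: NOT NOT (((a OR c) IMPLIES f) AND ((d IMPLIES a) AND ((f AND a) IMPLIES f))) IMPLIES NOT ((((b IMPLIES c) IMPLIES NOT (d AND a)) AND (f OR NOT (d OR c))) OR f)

Substituting a=true, b=true, c=false, d=true, f=false:
a OR c = true OR false = true
(a OR c) IMPLIES f = true IMPLIES false = false
d IMPLIES a = true IMPLIES true = true
f AND a = false AND true = false
(f AND a) IMPLIES f = false IMPLIES false = true
(d IMPLIES a) AND ((f AND a) IMPLIES f) = true AND true = true
((a OR c) IMPLIES f) AND ((d IMPLIES a) AND ((f AND a) IMPLIES f)) = false AND true = false
NOT (((a OR c) IMPLIES f) AND ((d IMPLIES a) AND ((f AND a) IMPLIES f))) = NOT false = true
NOT NOT (((a OR c) IMPLIES f) AND ((d IMPLIES a) AND ((f AND a) IMPLIES f))) = NOT true = false
b IMPLIES c = true IMPLIES false = false
d AND a = true AND true = true
NOT (d AND a) = NOT true = false
(b IMPLIES c) IMPLIES NOT (d AND a) = false IMPLIES false = true
d OR c = true OR false = true
NOT (d OR c) = NOT true = false
f OR NOT (d OR c) = false OR false = false
((b IMPLIES c) IMPLIES NOT (d AND a)) AND (f OR NOT (d OR c)) = true AND false = false
(((b IMPLIES c) IMPLIES NOT (d AND a)) AND (f OR NOT (d OR c))) OR f = false OR false = false
NOT ((((b IMPLIES c) IMPLIES NOT (d AND a)) AND (f OR NOT (d OR c))) OR f) = NOT false = true
NOT NOT (((a OR c) IMPLIES f) AND ((d IMPLIES a) AND ((f AND a) IMPLIES f))) IMPLIES NOT ((((b IMPLIES c) IMPLIES NOT (d AND a)) AND (f OR NOT (d OR c))) OR f) = false IMPLIES true = true

true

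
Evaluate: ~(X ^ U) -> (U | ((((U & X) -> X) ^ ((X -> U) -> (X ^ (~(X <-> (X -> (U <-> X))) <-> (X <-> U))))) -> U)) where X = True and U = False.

True

X ^ U = True ^ False = True
~(X ^ U) = ~True = False
U & X = False & True = False
(U & X) -> X = False -> True = True
X -> U = True -> False = False
U <-> X = False <-> True = False
X -> (U <-> X) = True -> False = False
X <-> (X -> (U <-> X)) = True <-> False = False
~(X <-> (X -> (U <-> X))) = ~False = True
X <-> U = True <-> False = False
~(X <-> (X -> (U <-> X))) <-> (X <-> U) = True <-> False = False
X ^ (~(X <-> (X -> (U <-> X))) <-> (X <-> U)) = True ^ False = True
(X -> U) -> (X ^ (~(X <-> (X -> (U <-> X))) <-> (X <-> U))) = False -> True = True
((U & X) -> X) ^ ((X -> U) -> (X ^ (~(X <-> (X -> (U <-> X))) <-> (X <-> U)))) = True ^ True = False
(((U & X) -> X) ^ ((X -> U) -> (X ^ (~(X <-> (X -> (U <-> X))) <-> (X <-> U))))) -> U = False -> False = True
U | ((((U & X) -> X) ^ ((X -> U) -> (X ^ (~(X <-> (X -> (U <-> X))) <-> (X <-> U))))) -> U) = False | True = True
~(X ^ U) -> (U | ((((U & X) -> X) ^ ((X -> U) -> (X ^ (~(X <-> (X -> (U <-> X))) <-> (X <-> U))))) -> U)) = False -> True = True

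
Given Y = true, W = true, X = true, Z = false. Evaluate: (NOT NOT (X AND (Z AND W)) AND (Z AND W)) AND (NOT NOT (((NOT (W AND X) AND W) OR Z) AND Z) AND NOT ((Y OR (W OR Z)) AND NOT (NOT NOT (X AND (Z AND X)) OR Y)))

false

Substituting Y=true, W=true, X=true, Z=false:
Z AND W = false AND true = false
X AND (Z AND W) = true AND false = false
NOT (X AND (Z AND W)) = NOT false = true
NOT NOT (X AND (Z AND W)) = NOT true = false
Z AND W = false AND true = false
NOT NOT (X AND (Z AND W)) AND (Z AND W) = false AND false = false
W AND X = true AND true = true
NOT (W AND X) = NOT true = false
NOT (W AND X) AND W = false AND true = false
(NOT (W AND X) AND W) OR Z = false OR false = false
((NOT (W AND X) AND W) OR Z) AND Z = false AND false = false
NOT (((NOT (W AND X) AND W) OR Z) AND Z) = NOT false = true
NOT NOT (((NOT (W AND X) AND W) OR Z) AND Z) = NOT true = false
W OR Z = true OR false = true
Y OR (W OR Z) = true OR true = true
Z AND X = false AND true = false
X AND (Z AND X) = true AND false = false
NOT (X AND (Z AND X)) = NOT false = true
NOT NOT (X AND (Z AND X)) = NOT true = false
NOT NOT (X AND (Z AND X)) OR Y = false OR true = true
NOT (NOT NOT (X AND (Z AND X)) OR Y) = NOT true = false
(Y OR (W OR Z)) AND NOT (NOT NOT (X AND (Z AND X)) OR Y) = true AND false = false
NOT ((Y OR (W OR Z)) AND NOT (NOT NOT (X AND (Z AND X)) OR Y)) = NOT false = true
NOT NOT (((NOT (W AND X) AND W) OR Z) AND Z) AND NOT ((Y OR (W OR Z)) AND NOT (NOT NOT (X AND (Z AND X)) OR Y)) = false AND true = false
(NOT NOT (X AND (Z AND W)) AND (Z AND W)) AND (NOT NOT (((NOT (W AND X) AND W) OR Z) AND Z) AND NOT ((Y OR (W OR Z)) AND NOT (NOT NOT (X AND (Z AND X)) OR Y))) = false AND false = false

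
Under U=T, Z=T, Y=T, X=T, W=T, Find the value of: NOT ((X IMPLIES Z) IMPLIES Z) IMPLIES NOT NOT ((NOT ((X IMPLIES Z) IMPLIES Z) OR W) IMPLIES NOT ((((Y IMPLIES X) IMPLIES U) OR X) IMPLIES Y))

Substituting U=T, Z=T, Y=T, X=T, W=T:
X IMPLIES Z = T IMPLIES T = T
(X IMPLIES Z) IMPLIES Z = T IMPLIES T = T
NOT ((X IMPLIES Z) IMPLIES Z) = NOT T = F
X IMPLIES Z = T IMPLIES T = T
(X IMPLIES Z) IMPLIES Z = T IMPLIES T = T
NOT ((X IMPLIES Z) IMPLIES Z) = NOT T = F
NOT ((X IMPLIES Z) IMPLIES Z) OR W = F OR T = T
Y IMPLIES X = T IMPLIES T = T
(Y IMPLIES X) IMPLIES U = T IMPLIES T = T
((Y IMPLIES X) IMPLIES U) OR X = T OR T = T
(((Y IMPLIES X) IMPLIES U) OR X) IMPLIES Y = T IMPLIES T = T
NOT ((((Y IMPLIES X) IMPLIES U) OR X) IMPLIES Y) = NOT T = F
(NOT ((X IMPLIES Z) IMPLIES Z) OR W) IMPLIES NOT ((((Y IMPLIES X) IMPLIES U) OR X) IMPLIES Y) = T IMPLIES F = F
NOT ((NOT ((X IMPLIES Z) IMPLIES Z) OR W) IMPLIES NOT ((((Y IMPLIES X) IMPLIES U) OR X) IMPLIES Y)) = NOT F = T
NOT NOT ((NOT ((X IMPLIES Z) IMPLIES Z) OR W) IMPLIES NOT ((((Y IMPLIES X) IMPLIES U) OR X) IMPLIES Y)) = NOT T = F
NOT ((X IMPLIES Z) IMPLIES Z) IMPLIES NOT NOT ((NOT ((X IMPLIES Z) IMPLIES Z) OR W) IMPLIES NOT ((((Y IMPLIES X) IMPLIES U) OR X) IMPLIES Y)) = F IMPLIES F = T

T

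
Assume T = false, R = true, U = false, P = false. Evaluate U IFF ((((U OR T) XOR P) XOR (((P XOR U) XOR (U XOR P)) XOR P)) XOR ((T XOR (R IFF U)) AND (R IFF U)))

true

U OR T = false OR false = false
(U OR T) XOR P = false XOR false = false
P XOR U = false XOR false = false
U XOR P = false XOR false = false
(P XOR U) XOR (U XOR P) = false XOR false = false
((P XOR U) XOR (U XOR P)) XOR P = false XOR false = false
((U OR T) XOR P) XOR (((P XOR U) XOR (U XOR P)) XOR P) = false XOR false = false
R IFF U = true IFF false = false
T XOR (R IFF U) = false XOR false = false
R IFF U = true IFF false = false
(T XOR (R IFF U)) AND (R IFF U) = false AND false = false
(((U OR T) XOR P) XOR (((P XOR U) XOR (U XOR P)) XOR P)) XOR ((T XOR (R IFF U)) AND (R IFF U)) = false XOR false = false
U IFF ((((U OR T) XOR P) XOR (((P XOR U) XOR (U XOR P)) XOR P)) XOR ((T XOR (R IFF U)) AND (R IFF U))) = false IFF false = true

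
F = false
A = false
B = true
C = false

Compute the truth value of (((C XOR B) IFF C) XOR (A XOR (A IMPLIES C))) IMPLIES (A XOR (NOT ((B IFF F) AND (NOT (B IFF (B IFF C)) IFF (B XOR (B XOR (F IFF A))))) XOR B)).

Substituting F=false, A=false, B=true, C=false:
C XOR B = false XOR true = true
(C XOR B) IFF C = true IFF false = false
A IMPLIES C = false IMPLIES false = true
A XOR (A IMPLIES C) = false XOR true = true
((C XOR B) IFF C) XOR (A XOR (A IMPLIES C)) = false XOR true = true
B IFF F = true IFF false = false
B IFF C = true IFF false = false
B IFF (B IFF C) = true IFF false = false
NOT (B IFF (B IFF C)) = NOT false = true
F IFF A = false IFF false = true
B XOR (F IFF A) = true XOR true = false
B XOR (B XOR (F IFF A)) = true XOR false = true
NOT (B IFF (B IFF C)) IFF (B XOR (B XOR (F IFF A))) = true IFF true = true
(B IFF F) AND (NOT (B IFF (B IFF C)) IFF (B XOR (B XOR (F IFF A)))) = false AND true = false
NOT ((B IFF F) AND (NOT (B IFF (B IFF C)) IFF (B XOR (B XOR (F IFF A))))) = NOT false = true
NOT ((B IFF F) AND (NOT (B IFF (B IFF C)) IFF (B XOR (B XOR (F IFF A))))) XOR B = true XOR true = false
A XOR (NOT ((B IFF F) AND (NOT (B IFF (B IFF C)) IFF (B XOR (B XOR (F IFF A))))) XOR B) = false XOR false = false
(((C XOR B) IFF C) XOR (A XOR (A IMPLIES C))) IMPLIES (A XOR (NOT ((B IFF F) AND (NOT (B IFF (B IFF C)) IFF (B XOR (B XOR (F IFF A))))) XOR B)) = true IMPLIES false = false

false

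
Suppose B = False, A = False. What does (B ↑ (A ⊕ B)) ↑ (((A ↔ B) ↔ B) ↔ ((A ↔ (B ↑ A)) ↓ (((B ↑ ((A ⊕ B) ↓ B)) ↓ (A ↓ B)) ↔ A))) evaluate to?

A ⊕ B = False ⊕ False = False
B ↑ (A ⊕ B) = False ↑ False = True
A ↔ B = False ↔ False = True
(A ↔ B) ↔ B = True ↔ False = False
B ↑ A = False ↑ False = True
A ↔ (B ↑ A) = False ↔ True = False
A ⊕ B = False ⊕ False = False
(A ⊕ B) ↓ B = False ↓ False = True
B ↑ ((A ⊕ B) ↓ B) = False ↑ True = True
A ↓ B = False ↓ False = True
(B ↑ ((A ⊕ B) ↓ B)) ↓ (A ↓ B) = True ↓ True = False
((B ↑ ((A ⊕ B) ↓ B)) ↓ (A ↓ B)) ↔ A = False ↔ False = True
(A ↔ (B ↑ A)) ↓ (((B ↑ ((A ⊕ B) ↓ B)) ↓ (A ↓ B)) ↔ A) = False ↓ True = False
((A ↔ B) ↔ B) ↔ ((A ↔ (B ↑ A)) ↓ (((B ↑ ((A ⊕ B) ↓ B)) ↓ (A ↓ B)) ↔ A)) = False ↔ False = True
(B ↑ (A ⊕ B)) ↑ (((A ↔ B) ↔ B) ↔ ((A ↔ (B ↑ A)) ↓ (((B ↑ ((A ⊕ B) ↓ B)) ↓ (A ↓ B)) ↔ A))) = True ↑ True = False

False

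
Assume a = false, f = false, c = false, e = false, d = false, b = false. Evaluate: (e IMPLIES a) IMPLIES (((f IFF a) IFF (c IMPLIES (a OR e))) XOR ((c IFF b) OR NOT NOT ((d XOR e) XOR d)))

false

e IMPLIES a = false IMPLIES false = true
f IFF a = false IFF false = true
a OR e = false OR false = false
c IMPLIES (a OR e) = false IMPLIES false = true
(f IFF a) IFF (c IMPLIES (a OR e)) = true IFF true = true
c IFF b = false IFF false = true
d XOR e = false XOR false = false
(d XOR e) XOR d = false XOR false = false
NOT ((d XOR e) XOR d) = NOT false = true
NOT NOT ((d XOR e) XOR d) = NOT true = false
(c IFF b) OR NOT NOT ((d XOR e) XOR d) = true OR false = true
((f IFF a) IFF (c IMPLIES (a OR e))) XOR ((c IFF b) OR NOT NOT ((d XOR e) XOR d)) = true XOR true = false
(e IMPLIES a) IMPLIES (((f IFF a) IFF (c IMPLIES (a OR e))) XOR ((c IFF b) OR NOT NOT ((d XOR e) XOR d))) = true IMPLIES false = false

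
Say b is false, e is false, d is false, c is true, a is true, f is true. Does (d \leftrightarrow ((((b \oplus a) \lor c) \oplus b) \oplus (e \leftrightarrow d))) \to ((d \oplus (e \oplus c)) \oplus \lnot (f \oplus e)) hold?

b \oplus a = F \oplus T = T
(b \oplus a) \lor c = T \lor T = T
((b \oplus a) \lor c) \oplus b = T \oplus F = T
e \leftrightarrow d = F \leftrightarrow F = T
(((b \oplus a) \lor c) \oplus b) \oplus (e \leftrightarrow d) = T \oplus T = F
d \leftrightarrow ((((b \oplus a) \lor c) \oplus b) \oplus (e \leftrightarrow d)) = F \leftrightarrow F = T
e \oplus c = F \oplus T = T
d \oplus (e \oplus c) = F \oplus T = T
f \oplus e = T \oplus F = T
\lnot (f \oplus e) = \lnot T = F
(d \oplus (e \oplus c)) \oplus \lnot (f \oplus e) = T \oplus F = T
(d \leftrightarrow ((((b \oplus a) \lor c) \oplus b) \oplus (e \leftrightarrow d))) \to ((d \oplus (e \oplus c)) \oplus \lnot (f \oplus e)) = T \to T = T

T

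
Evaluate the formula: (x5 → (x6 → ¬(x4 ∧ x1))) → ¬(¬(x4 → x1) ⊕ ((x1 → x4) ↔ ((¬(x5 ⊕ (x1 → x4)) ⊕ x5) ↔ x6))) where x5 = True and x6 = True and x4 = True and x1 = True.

x4 ∧ x1 = True ∧ True = True
¬(x4 ∧ x1) = ¬True = False
x6 → ¬(x4 ∧ x1) = True → False = False
x5 → (x6 → ¬(x4 ∧ x1)) = True → False = False
x4 → x1 = True → True = True
¬(x4 → x1) = ¬True = False
x1 → x4 = True → True = True
x1 → x4 = True → True = True
x5 ⊕ (x1 → x4) = True ⊕ True = False
¬(x5 ⊕ (x1 → x4)) = ¬False = True
¬(x5 ⊕ (x1 → x4)) ⊕ x5 = True ⊕ True = False
(¬(x5 ⊕ (x1 → x4)) ⊕ x5) ↔ x6 = False ↔ True = False
(x1 → x4) ↔ ((¬(x5 ⊕ (x1 → x4)) ⊕ x5) ↔ x6) = True ↔ False = False
¬(x4 → x1) ⊕ ((x1 → x4) ↔ ((¬(x5 ⊕ (x1 → x4)) ⊕ x5) ↔ x6)) = False ⊕ False = False
¬(¬(x4 → x1) ⊕ ((x1 → x4) ↔ ((¬(x5 ⊕ (x1 → x4)) ⊕ x5) ↔ x6))) = ¬False = True
(x5 → (x6 → ¬(x4 ∧ x1))) → ¬(¬(x4 → x1) ⊕ ((x1 → x4) ↔ ((¬(x5 ⊕ (x1 → x4)) ⊕ x5) ↔ x6))) = False → True = True

True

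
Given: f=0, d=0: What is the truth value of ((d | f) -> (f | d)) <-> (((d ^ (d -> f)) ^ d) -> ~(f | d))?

1

d | f = 0 | 0 = 0
f | d = 0 | 0 = 0
(d | f) -> (f | d) = 0 -> 0 = 1
d -> f = 0 -> 0 = 1
d ^ (d -> f) = 0 ^ 1 = 1
(d ^ (d -> f)) ^ d = 1 ^ 0 = 1
f | d = 0 | 0 = 0
~(f | d) = ~0 = 1
((d ^ (d -> f)) ^ d) -> ~(f | d) = 1 -> 1 = 1
((d | f) -> (f | d)) <-> (((d ^ (d -> f)) ^ d) -> ~(f | d)) = 1 <-> 1 = 1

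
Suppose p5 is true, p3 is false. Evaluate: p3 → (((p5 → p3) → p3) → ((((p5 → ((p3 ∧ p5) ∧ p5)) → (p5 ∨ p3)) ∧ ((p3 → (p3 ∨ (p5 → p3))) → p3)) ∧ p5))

p5 → p3 = T → F = F
(p5 → p3) → p3 = F → F = T
p3 ∧ p5 = F ∧ T = F
(p3 ∧ p5) ∧ p5 = F ∧ T = F
p5 → ((p3 ∧ p5) ∧ p5) = T → F = F
p5 ∨ p3 = T ∨ F = T
(p5 → ((p3 ∧ p5) ∧ p5)) → (p5 ∨ p3) = F → T = T
p5 → p3 = T → F = F
p3 ∨ (p5 → p3) = F ∨ F = F
p3 → (p3 ∨ (p5 → p3)) = F → F = T
(p3 → (p3 ∨ (p5 → p3))) → p3 = T → F = F
((p5 → ((p3 ∧ p5) ∧ p5)) → (p5 ∨ p3)) ∧ ((p3 → (p3 ∨ (p5 → p3))) → p3) = T ∧ F = F
(((p5 → ((p3 ∧ p5) ∧ p5)) → (p5 ∨ p3)) ∧ ((p3 → (p3 ∨ (p5 → p3))) → p3)) ∧ p5 = F ∧ T = F
((p5 → p3) → p3) → ((((p5 → ((p3 ∧ p5) ∧ p5)) → (p5 ∨ p3)) ∧ ((p3 → (p3 ∨ (p5 → p3))) → p3)) ∧ p5) = T → F = F
p3 → (((p5 → p3) → p3) → ((((p5 → ((p3 ∧ p5) ∧ p5)) → (p5 ∨ p3)) ∧ ((p3 → (p3 ∨ (p5 → p3))) → p3)) ∧ p5)) = F → F = T

T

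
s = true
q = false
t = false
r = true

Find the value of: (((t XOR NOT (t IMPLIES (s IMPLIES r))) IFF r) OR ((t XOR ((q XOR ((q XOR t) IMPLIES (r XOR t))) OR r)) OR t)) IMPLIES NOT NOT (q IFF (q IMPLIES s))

s IMPLIES r = true IMPLIES true = true
t IMPLIES (s IMPLIES r) = false IMPLIES true = true
NOT (t IMPLIES (s IMPLIES r)) = NOT true = false
t XOR NOT (t IMPLIES (s IMPLIES r)) = false XOR false = false
(t XOR NOT (t IMPLIES (s IMPLIES r))) IFF r = false IFF true = false
q XOR t = false XOR false = false
r XOR t = true XOR false = true
(q XOR t) IMPLIES (r XOR t) = false IMPLIES true = true
q XOR ((q XOR t) IMPLIES (r XOR t)) = false XOR true = true
(q XOR ((q XOR t) IMPLIES (r XOR t))) OR r = true OR true = true
t XOR ((q XOR ((q XOR t) IMPLIES (r XOR t))) OR r) = false XOR true = true
(t XOR ((q XOR ((q XOR t) IMPLIES (r XOR t))) OR r)) OR t = true OR false = true
((t XOR NOT (t IMPLIES (s IMPLIES r))) IFF r) OR ((t XOR ((q XOR ((q XOR t) IMPLIES (r XOR t))) OR r)) OR t) = false OR true = true
q IMPLIES s = false IMPLIES true = true
q IFF (q IMPLIES s) = false IFF true = false
NOT (q IFF (q IMPLIES s)) = NOT false = true
NOT NOT (q IFF (q IMPLIES s)) = NOT true = false
(((t XOR NOT (t IMPLIES (s IMPLIES r))) IFF r) OR ((t XOR ((q XOR ((q XOR t) IMPLIES (r XOR t))) OR r)) OR t)) IMPLIES NOT NOT (q IFF (q IMPLIES s)) = true IMPLIES false = false

false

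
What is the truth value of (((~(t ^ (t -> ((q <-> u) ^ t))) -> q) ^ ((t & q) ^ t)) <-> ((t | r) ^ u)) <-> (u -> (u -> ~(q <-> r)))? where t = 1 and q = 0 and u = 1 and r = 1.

q <-> u = 0 <-> 1 = 0
(q <-> u) ^ t = 0 ^ 1 = 1
t -> ((q <-> u) ^ t) = 1 -> 1 = 1
t ^ (t -> ((q <-> u) ^ t)) = 1 ^ 1 = 0
~(t ^ (t -> ((q <-> u) ^ t))) = ~0 = 1
~(t ^ (t -> ((q <-> u) ^ t))) -> q = 1 -> 0 = 0
t & q = 1 & 0 = 0
(t & q) ^ t = 0 ^ 1 = 1
(~(t ^ (t -> ((q <-> u) ^ t))) -> q) ^ ((t & q) ^ t) = 0 ^ 1 = 1
t | r = 1 | 1 = 1
(t | r) ^ u = 1 ^ 1 = 0
((~(t ^ (t -> ((q <-> u) ^ t))) -> q) ^ ((t & q) ^ t)) <-> ((t | r) ^ u) = 1 <-> 0 = 0
q <-> r = 0 <-> 1 = 0
~(q <-> r) = ~0 = 1
u -> ~(q <-> r) = 1 -> 1 = 1
u -> (u -> ~(q <-> r)) = 1 -> 1 = 1
(((~(t ^ (t -> ((q <-> u) ^ t))) -> q) ^ ((t & q) ^ t)) <-> ((t | r) ^ u)) <-> (u -> (u -> ~(q <-> r))) = 0 <-> 1 = 0

0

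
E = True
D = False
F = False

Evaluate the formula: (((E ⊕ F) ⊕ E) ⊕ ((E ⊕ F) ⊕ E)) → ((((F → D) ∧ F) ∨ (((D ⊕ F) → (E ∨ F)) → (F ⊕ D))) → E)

E ⊕ F = True ⊕ False = True
(E ⊕ F) ⊕ E = True ⊕ True = False
E ⊕ F = True ⊕ False = True
(E ⊕ F) ⊕ E = True ⊕ True = False
((E ⊕ F) ⊕ E) ⊕ ((E ⊕ F) ⊕ E) = False ⊕ False = False
F → D = False → False = True
(F → D) ∧ F = True ∧ False = False
D ⊕ F = False ⊕ False = False
E ∨ F = True ∨ False = True
(D ⊕ F) → (E ∨ F) = False → True = True
F ⊕ D = False ⊕ False = False
((D ⊕ F) → (E ∨ F)) → (F ⊕ D) = True → False = False
((F → D) ∧ F) ∨ (((D ⊕ F) → (E ∨ F)) → (F ⊕ D)) = False ∨ False = False
(((F → D) ∧ F) ∨ (((D ⊕ F) → (E ∨ F)) → (F ⊕ D))) → E = False → True = True
(((E ⊕ F) ⊕ E) ⊕ ((E ⊕ F) ⊕ E)) → ((((F → D) ∧ F) ∨ (((D ⊕ F) → (E ∨ F)) → (F ⊕ D))) → E) = False → True = True

True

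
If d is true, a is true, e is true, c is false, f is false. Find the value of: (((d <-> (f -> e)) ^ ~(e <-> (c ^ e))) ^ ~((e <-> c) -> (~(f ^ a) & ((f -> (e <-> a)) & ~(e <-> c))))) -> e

f -> e = 0 -> 1 = 1
d <-> (f -> e) = 1 <-> 1 = 1
c ^ e = 0 ^ 1 = 1
e <-> (c ^ e) = 1 <-> 1 = 1
~(e <-> (c ^ e)) = ~1 = 0
(d <-> (f -> e)) ^ ~(e <-> (c ^ e)) = 1 ^ 0 = 1
e <-> c = 1 <-> 0 = 0
f ^ a = 0 ^ 1 = 1
~(f ^ a) = ~1 = 0
e <-> a = 1 <-> 1 = 1
f -> (e <-> a) = 0 -> 1 = 1
e <-> c = 1 <-> 0 = 0
~(e <-> c) = ~0 = 1
(f -> (e <-> a)) & ~(e <-> c) = 1 & 1 = 1
~(f ^ a) & ((f -> (e <-> a)) & ~(e <-> c)) = 0 & 1 = 0
(e <-> c) -> (~(f ^ a) & ((f -> (e <-> a)) & ~(e <-> c))) = 0 -> 0 = 1
~((e <-> c) -> (~(f ^ a) & ((f -> (e <-> a)) & ~(e <-> c)))) = ~1 = 0
((d <-> (f -> e)) ^ ~(e <-> (c ^ e))) ^ ~((e <-> c) -> (~(f ^ a) & ((f -> (e <-> a)) & ~(e <-> c)))) = 1 ^ 0 = 1
(((d <-> (f -> e)) ^ ~(e <-> (c ^ e))) ^ ~((e <-> c) -> (~(f ^ a) & ((f -> (e <-> a)) & ~(e <-> c))))) -> e = 1 -> 1 = 1

1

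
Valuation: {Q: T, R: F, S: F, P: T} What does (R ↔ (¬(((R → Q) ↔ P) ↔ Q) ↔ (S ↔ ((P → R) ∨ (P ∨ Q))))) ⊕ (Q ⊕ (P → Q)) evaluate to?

R → Q = F → T = T
(R → Q) ↔ P = T ↔ T = T
((R → Q) ↔ P) ↔ Q = T ↔ T = T
¬(((R → Q) ↔ P) ↔ Q) = ¬T = F
P → R = T → F = F
P ∨ Q = T ∨ T = T
(P → R) ∨ (P ∨ Q) = F ∨ T = T
S ↔ ((P → R) ∨ (P ∨ Q)) = F ↔ T = F
¬(((R → Q) ↔ P) ↔ Q) ↔ (S ↔ ((P → R) ∨ (P ∨ Q))) = F ↔ F = T
R ↔ (¬(((R → Q) ↔ P) ↔ Q) ↔ (S ↔ ((P → R) ∨ (P ∨ Q)))) = F ↔ T = F
P → Q = T → T = T
Q ⊕ (P → Q) = T ⊕ T = F
(R ↔ (¬(((R → Q) ↔ P) ↔ Q) ↔ (S ↔ ((P → R) ∨ (P ∨ Q))))) ⊕ (Q ⊕ (P → Q)) = F ⊕ F = F

F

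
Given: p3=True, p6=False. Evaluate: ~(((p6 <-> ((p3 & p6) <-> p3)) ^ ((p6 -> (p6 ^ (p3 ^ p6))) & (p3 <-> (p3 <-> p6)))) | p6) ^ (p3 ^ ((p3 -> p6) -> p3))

Substituting p3=True, p6=False:
p3 & p6 = True & False = False
(p3 & p6) <-> p3 = False <-> True = False
p6 <-> ((p3 & p6) <-> p3) = False <-> False = True
p3 ^ p6 = True ^ False = True
p6 ^ (p3 ^ p6) = False ^ True = True
p6 -> (p6 ^ (p3 ^ p6)) = False -> True = True
p3 <-> p6 = True <-> False = False
p3 <-> (p3 <-> p6) = True <-> False = False
(p6 -> (p6 ^ (p3 ^ p6))) & (p3 <-> (p3 <-> p6)) = True & False = False
(p6 <-> ((p3 & p6) <-> p3)) ^ ((p6 -> (p6 ^ (p3 ^ p6))) & (p3 <-> (p3 <-> p6))) = True ^ False = True
((p6 <-> ((p3 & p6) <-> p3)) ^ ((p6 -> (p6 ^ (p3 ^ p6))) & (p3 <-> (p3 <-> p6)))) | p6 = True | False = True
~(((p6 <-> ((p3 & p6) <-> p3)) ^ ((p6 -> (p6 ^ (p3 ^ p6))) & (p3 <-> (p3 <-> p6)))) | p6) = ~True = False
p3 -> p6 = True -> False = False
(p3 -> p6) -> p3 = False -> True = True
p3 ^ ((p3 -> p6) -> p3) = True ^ True = False
~(((p6 <-> ((p3 & p6) <-> p3)) ^ ((p6 -> (p6 ^ (p3 ^ p6))) & (p3 <-> (p3 <-> p6)))) | p6) ^ (p3 ^ ((p3 -> p6) -> p3)) = False ^ False = False

False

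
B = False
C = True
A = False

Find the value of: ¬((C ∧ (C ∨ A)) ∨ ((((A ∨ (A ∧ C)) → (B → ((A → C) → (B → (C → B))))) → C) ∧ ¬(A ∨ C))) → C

True

Substituting B=False, C=True, A=False:
C ∨ A = True ∨ False = True
C ∧ (C ∨ A) = True ∧ True = True
A ∧ C = False ∧ True = False
A ∨ (A ∧ C) = False ∨ False = False
A → C = False → True = True
C → B = True → False = False
B → (C → B) = False → False = True
(A → C) → (B → (C → B)) = True → True = True
B → ((A → C) → (B → (C → B))) = False → True = True
(A ∨ (A ∧ C)) → (B → ((A → C) → (B → (C → B)))) = False → True = True
((A ∨ (A ∧ C)) → (B → ((A → C) → (B → (C → B))))) → C = True → True = True
A ∨ C = False ∨ True = True
¬(A ∨ C) = ¬True = False
(((A ∨ (A ∧ C)) → (B → ((A → C) → (B → (C → B))))) → C) ∧ ¬(A ∨ C) = True ∧ False = False
(C ∧ (C ∨ A)) ∨ ((((A ∨ (A ∧ C)) → (B → ((A → C) → (B → (C → B))))) → C) ∧ ¬(A ∨ C)) = True ∨ False = True
¬((C ∧ (C ∨ A)) ∨ ((((A ∨ (A ∧ C)) → (B → ((A → C) → (B → (C → B))))) → C) ∧ ¬(A ∨ C))) = ¬True = False
¬((C ∧ (C ∨ A)) ∨ ((((A ∨ (A ∧ C)) → (B → ((A → C) → (B → (C → B))))) → C) ∧ ¬(A ∨ C))) → C = False → True = True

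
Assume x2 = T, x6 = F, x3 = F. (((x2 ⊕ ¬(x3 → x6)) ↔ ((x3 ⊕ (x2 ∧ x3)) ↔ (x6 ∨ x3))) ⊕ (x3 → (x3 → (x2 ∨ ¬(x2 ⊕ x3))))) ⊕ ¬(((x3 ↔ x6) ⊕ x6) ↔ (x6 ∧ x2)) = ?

Substituting x2=T, x6=F, x3=F:
x3 → x6 = F → F = T
¬(x3 → x6) = ¬T = F
x2 ⊕ ¬(x3 → x6) = T ⊕ F = T
x2 ∧ x3 = T ∧ F = F
x3 ⊕ (x2 ∧ x3) = F ⊕ F = F
x6 ∨ x3 = F ∨ F = F
(x3 ⊕ (x2 ∧ x3)) ↔ (x6 ∨ x3) = F ↔ F = T
(x2 ⊕ ¬(x3 → x6)) ↔ ((x3 ⊕ (x2 ∧ x3)) ↔ (x6 ∨ x3)) = T ↔ T = T
x2 ⊕ x3 = T ⊕ F = T
¬(x2 ⊕ x3) = ¬T = F
x2 ∨ ¬(x2 ⊕ x3) = T ∨ F = T
x3 → (x2 ∨ ¬(x2 ⊕ x3)) = F → T = T
x3 → (x3 → (x2 ∨ ¬(x2 ⊕ x3))) = F → T = T
((x2 ⊕ ¬(x3 → x6)) ↔ ((x3 ⊕ (x2 ∧ x3)) ↔ (x6 ∨ x3))) ⊕ (x3 → (x3 → (x2 ∨ ¬(x2 ⊕ x3)))) = T ⊕ T = F
x3 ↔ x6 = F ↔ F = T
(x3 ↔ x6) ⊕ x6 = T ⊕ F = T
x6 ∧ x2 = F ∧ T = F
((x3 ↔ x6) ⊕ x6) ↔ (x6 ∧ x2) = T ↔ F = F
¬(((x3 ↔ x6) ⊕ x6) ↔ (x6 ∧ x2)) = ¬F = T
(((x2 ⊕ ¬(x3 → x6)) ↔ ((x3 ⊕ (x2 ∧ x3)) ↔ (x6 ∨ x3))) ⊕ (x3 → (x3 → (x2 ∨ ¬(x2 ⊕ x3))))) ⊕ ¬(((x3 ↔ x6) ⊕ x6) ↔ (x6 ∧ x2)) = F ⊕ T = T

T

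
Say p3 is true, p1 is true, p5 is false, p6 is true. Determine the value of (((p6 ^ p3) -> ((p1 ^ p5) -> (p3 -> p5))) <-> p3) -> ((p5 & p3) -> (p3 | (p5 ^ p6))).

p6 ^ p3 = True ^ True = False
p1 ^ p5 = True ^ False = True
p3 -> p5 = True -> False = False
(p1 ^ p5) -> (p3 -> p5) = True -> False = False
(p6 ^ p3) -> ((p1 ^ p5) -> (p3 -> p5)) = False -> False = True
((p6 ^ p3) -> ((p1 ^ p5) -> (p3 -> p5))) <-> p3 = True <-> True = True
p5 & p3 = False & True = False
p5 ^ p6 = False ^ True = True
p3 | (p5 ^ p6) = True | True = True
(p5 & p3) -> (p3 | (p5 ^ p6)) = False -> True = True
(((p6 ^ p3) -> ((p1 ^ p5) -> (p3 -> p5))) <-> p3) -> ((p5 & p3) -> (p3 | (p5 ^ p6))) = True -> True = True

True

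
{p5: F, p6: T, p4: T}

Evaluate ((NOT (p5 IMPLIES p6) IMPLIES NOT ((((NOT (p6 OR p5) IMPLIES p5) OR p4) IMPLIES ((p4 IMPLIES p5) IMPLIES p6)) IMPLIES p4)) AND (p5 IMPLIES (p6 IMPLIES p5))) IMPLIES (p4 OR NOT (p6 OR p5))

p5 IMPLIES p6 = F IMPLIES T = T
NOT (p5 IMPLIES p6) = NOT T = F
p6 OR p5 = T OR F = T
NOT (p6 OR p5) = NOT T = F
NOT (p6 OR p5) IMPLIES p5 = F IMPLIES F = T
(NOT (p6 OR p5) IMPLIES p5) OR p4 = T OR T = T
p4 IMPLIES p5 = T IMPLIES F = F
(p4 IMPLIES p5) IMPLIES p6 = F IMPLIES T = T
((NOT (p6 OR p5) IMPLIES p5) OR p4) IMPLIES ((p4 IMPLIES p5) IMPLIES p6) = T IMPLIES T = T
(((NOT (p6 OR p5) IMPLIES p5) OR p4) IMPLIES ((p4 IMPLIES p5) IMPLIES p6)) IMPLIES p4 = T IMPLIES T = T
NOT ((((NOT (p6 OR p5) IMPLIES p5) OR p4) IMPLIES ((p4 IMPLIES p5) IMPLIES p6)) IMPLIES p4) = NOT T = F
NOT (p5 IMPLIES p6) IMPLIES NOT ((((NOT (p6 OR p5) IMPLIES p5) OR p4) IMPLIES ((p4 IMPLIES p5) IMPLIES p6)) IMPLIES p4) = F IMPLIES F = T
p6 IMPLIES p5 = T IMPLIES F = F
p5 IMPLIES (p6 IMPLIES p5) = F IMPLIES F = T
(NOT (p5 IMPLIES p6) IMPLIES NOT ((((NOT (p6 OR p5) IMPLIES p5) OR p4) IMPLIES ((p4 IMPLIES p5) IMPLIES p6)) IMPLIES p4)) AND (p5 IMPLIES (p6 IMPLIES p5)) = T AND T = T
p6 OR p5 = T OR F = T
NOT (p6 OR p5) = NOT T = F
p4 OR NOT (p6 OR p5) = T OR F = T
((NOT (p5 IMPLIES p6) IMPLIES NOT ((((NOT (p6 OR p5) IMPLIES p5) OR p4) IMPLIES ((p4 IMPLIES p5) IMPLIES p6)) IMPLIES p4)) AND (p5 IMPLIES (p6 IMPLIES p5))) IMPLIES (p4 OR NOT (p6 OR p5)) = T IMPLIES T = T

T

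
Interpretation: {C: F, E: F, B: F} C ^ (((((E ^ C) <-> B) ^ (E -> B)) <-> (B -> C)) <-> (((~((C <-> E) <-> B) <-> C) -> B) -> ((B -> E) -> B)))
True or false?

T

E ^ C = F ^ F = F
(E ^ C) <-> B = F <-> F = T
E -> B = F -> F = T
((E ^ C) <-> B) ^ (E -> B) = T ^ T = F
B -> C = F -> F = T
(((E ^ C) <-> B) ^ (E -> B)) <-> (B -> C) = F <-> T = F
C <-> E = F <-> F = T
(C <-> E) <-> B = T <-> F = F
~((C <-> E) <-> B) = ~F = T
~((C <-> E) <-> B) <-> C = T <-> F = F
(~((C <-> E) <-> B) <-> C) -> B = F -> F = T
B -> E = F -> F = T
(B -> E) -> B = T -> F = F
((~((C <-> E) <-> B) <-> C) -> B) -> ((B -> E) -> B) = T -> F = F
((((E ^ C) <-> B) ^ (E -> B)) <-> (B -> C)) <-> (((~((C <-> E) <-> B) <-> C) -> B) -> ((B -> E) -> B)) = F <-> F = T
C ^ (((((E ^ C) <-> B) ^ (E -> B)) <-> (B -> C)) <-> (((~((C <-> E) <-> B) <-> C) -> B) -> ((B -> E) -> B))) = F ^ T = T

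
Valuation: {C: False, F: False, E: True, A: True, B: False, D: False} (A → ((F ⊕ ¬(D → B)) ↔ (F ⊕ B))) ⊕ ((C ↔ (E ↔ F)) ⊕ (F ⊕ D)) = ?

D → B = False → False = True
¬(D → B) = ¬True = False
F ⊕ ¬(D → B) = False ⊕ False = False
F ⊕ B = False ⊕ False = False
(F ⊕ ¬(D → B)) ↔ (F ⊕ B) = False ↔ False = True
A → ((F ⊕ ¬(D → B)) ↔ (F ⊕ B)) = True → True = True
E ↔ F = True ↔ False = False
C ↔ (E ↔ F) = False ↔ False = True
F ⊕ D = False ⊕ False = False
(C ↔ (E ↔ F)) ⊕ (F ⊕ D) = True ⊕ False = True
(A → ((F ⊕ ¬(D → B)) ↔ (F ⊕ B))) ⊕ ((C ↔ (E ↔ F)) ⊕ (F ⊕ D)) = True ⊕ True = False

False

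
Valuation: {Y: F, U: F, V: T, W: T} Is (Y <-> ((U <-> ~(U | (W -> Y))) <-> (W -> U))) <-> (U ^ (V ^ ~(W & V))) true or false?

F

W -> Y = T -> F = F
U | (W -> Y) = F | F = F
~(U | (W -> Y)) = ~F = T
U <-> ~(U | (W -> Y)) = F <-> T = F
W -> U = T -> F = F
(U <-> ~(U | (W -> Y))) <-> (W -> U) = F <-> F = T
Y <-> ((U <-> ~(U | (W -> Y))) <-> (W -> U)) = F <-> T = F
W & V = T & T = T
~(W & V) = ~T = F
V ^ ~(W & V) = T ^ F = T
U ^ (V ^ ~(W & V)) = F ^ T = T
(Y <-> ((U <-> ~(U | (W -> Y))) <-> (W -> U))) <-> (U ^ (V ^ ~(W & V))) = F <-> T = F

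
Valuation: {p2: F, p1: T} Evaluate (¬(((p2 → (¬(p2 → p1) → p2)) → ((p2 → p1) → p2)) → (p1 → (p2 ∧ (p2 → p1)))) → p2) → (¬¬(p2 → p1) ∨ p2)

p2 → p1 = F → T = T
¬(p2 → p1) = ¬T = F
¬(p2 → p1) → p2 = F → F = T
p2 → (¬(p2 → p1) → p2) = F → T = T
p2 → p1 = F → T = T
(p2 → p1) → p2 = T → F = F
(p2 → (¬(p2 → p1) → p2)) → ((p2 → p1) → p2) = T → F = F
p2 → p1 = F → T = T
p2 ∧ (p2 → p1) = F ∧ T = F
p1 → (p2 ∧ (p2 → p1)) = T → F = F
((p2 → (¬(p2 → p1) → p2)) → ((p2 → p1) → p2)) → (p1 → (p2 ∧ (p2 → p1))) = F → F = T
¬(((p2 → (¬(p2 → p1) → p2)) → ((p2 → p1) → p2)) → (p1 → (p2 ∧ (p2 → p1)))) = ¬T = F
¬(((p2 → (¬(p2 → p1) → p2)) → ((p2 → p1) → p2)) → (p1 → (p2 ∧ (p2 → p1)))) → p2 = F → F = T
p2 → p1 = F → T = T
¬(p2 → p1) = ¬T = F
¬¬(p2 → p1) = ¬F = T
¬¬(p2 → p1) ∨ p2 = T ∨ F = T
(¬(((p2 → (¬(p2 → p1) → p2)) → ((p2 → p1) → p2)) → (p1 → (p2 ∧ (p2 → p1)))) → p2) → (¬¬(p2 → p1) ∨ p2) = T → T = T

T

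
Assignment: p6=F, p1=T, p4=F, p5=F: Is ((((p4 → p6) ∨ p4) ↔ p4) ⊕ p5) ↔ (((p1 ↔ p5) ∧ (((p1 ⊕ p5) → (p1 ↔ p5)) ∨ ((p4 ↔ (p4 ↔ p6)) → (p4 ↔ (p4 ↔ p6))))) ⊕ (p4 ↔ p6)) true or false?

F

p4 → p6 = F → F = T
(p4 → p6) ∨ p4 = T ∨ F = T
((p4 → p6) ∨ p4) ↔ p4 = T ↔ F = F
(((p4 → p6) ∨ p4) ↔ p4) ⊕ p5 = F ⊕ F = F
p1 ↔ p5 = T ↔ F = F
p1 ⊕ p5 = T ⊕ F = T
p1 ↔ p5 = T ↔ F = F
(p1 ⊕ p5) → (p1 ↔ p5) = T → F = F
p4 ↔ p6 = F ↔ F = T
p4 ↔ (p4 ↔ p6) = F ↔ T = F
p4 ↔ p6 = F ↔ F = T
p4 ↔ (p4 ↔ p6) = F ↔ T = F
(p4 ↔ (p4 ↔ p6)) → (p4 ↔ (p4 ↔ p6)) = F → F = T
((p1 ⊕ p5) → (p1 ↔ p5)) ∨ ((p4 ↔ (p4 ↔ p6)) → (p4 ↔ (p4 ↔ p6))) = F ∨ T = T
(p1 ↔ p5) ∧ (((p1 ⊕ p5) → (p1 ↔ p5)) ∨ ((p4 ↔ (p4 ↔ p6)) → (p4 ↔ (p4 ↔ p6)))) = F ∧ T = F
p4 ↔ p6 = F ↔ F = T
((p1 ↔ p5) ∧ (((p1 ⊕ p5) → (p1 ↔ p5)) ∨ ((p4 ↔ (p4 ↔ p6)) → (p4 ↔ (p4 ↔ p6))))) ⊕ (p4 ↔ p6) = F ⊕ T = T
((((p4 → p6) ∨ p4) ↔ p4) ⊕ p5) ↔ (((p1 ↔ p5) ∧ (((p1 ⊕ p5) → (p1 ↔ p5)) ∨ ((p4 ↔ (p4 ↔ p6)) → (p4 ↔ (p4 ↔ p6))))) ⊕ (p4 ↔ p6)) = F ↔ T = F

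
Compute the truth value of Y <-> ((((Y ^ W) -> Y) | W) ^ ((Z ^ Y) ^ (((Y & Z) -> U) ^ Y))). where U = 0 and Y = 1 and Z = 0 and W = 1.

Y ^ W = 1 ^ 1 = 0
(Y ^ W) -> Y = 0 -> 1 = 1
((Y ^ W) -> Y) | W = 1 | 1 = 1
Z ^ Y = 0 ^ 1 = 1
Y & Z = 1 & 0 = 0
(Y & Z) -> U = 0 -> 0 = 1
((Y & Z) -> U) ^ Y = 1 ^ 1 = 0
(Z ^ Y) ^ (((Y & Z) -> U) ^ Y) = 1 ^ 0 = 1
(((Y ^ W) -> Y) | W) ^ ((Z ^ Y) ^ (((Y & Z) -> U) ^ Y)) = 1 ^ 1 = 0
Y <-> ((((Y ^ W) -> Y) | W) ^ ((Z ^ Y) ^ (((Y & Z) -> U) ^ Y))) = 1 <-> 0 = 0

0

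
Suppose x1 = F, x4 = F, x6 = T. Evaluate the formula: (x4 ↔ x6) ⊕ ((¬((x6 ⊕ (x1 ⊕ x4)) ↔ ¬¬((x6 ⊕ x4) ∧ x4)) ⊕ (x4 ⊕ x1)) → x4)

F

Substituting x1=F, x4=F, x6=T:
x4 ↔ x6 = F ↔ T = F
x1 ⊕ x4 = F ⊕ F = F
x6 ⊕ (x1 ⊕ x4) = T ⊕ F = T
x6 ⊕ x4 = T ⊕ F = T
(x6 ⊕ x4) ∧ x4 = T ∧ F = F
¬((x6 ⊕ x4) ∧ x4) = ¬F = T
¬¬((x6 ⊕ x4) ∧ x4) = ¬T = F
(x6 ⊕ (x1 ⊕ x4)) ↔ ¬¬((x6 ⊕ x4) ∧ x4) = T ↔ F = F
¬((x6 ⊕ (x1 ⊕ x4)) ↔ ¬¬((x6 ⊕ x4) ∧ x4)) = ¬F = T
x4 ⊕ x1 = F ⊕ F = F
¬((x6 ⊕ (x1 ⊕ x4)) ↔ ¬¬((x6 ⊕ x4) ∧ x4)) ⊕ (x4 ⊕ x1) = T ⊕ F = T
(¬((x6 ⊕ (x1 ⊕ x4)) ↔ ¬¬((x6 ⊕ x4) ∧ x4)) ⊕ (x4 ⊕ x1)) → x4 = T → F = F
(x4 ↔ x6) ⊕ ((¬((x6 ⊕ (x1 ⊕ x4)) ↔ ¬¬((x6 ⊕ x4) ∧ x4)) ⊕ (x4 ⊕ x1)) → x4) = F ⊕ F = F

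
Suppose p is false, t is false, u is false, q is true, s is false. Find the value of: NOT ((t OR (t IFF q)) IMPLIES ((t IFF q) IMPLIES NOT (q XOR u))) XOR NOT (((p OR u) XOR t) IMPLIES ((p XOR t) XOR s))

false

t IFF q = false IFF true = false
t OR (t IFF q) = false OR false = false
t IFF q = false IFF true = false
q XOR u = true XOR false = true
NOT (q XOR u) = NOT true = false
(t IFF q) IMPLIES NOT (q XOR u) = false IMPLIES false = true
(t OR (t IFF q)) IMPLIES ((t IFF q) IMPLIES NOT (q XOR u)) = false IMPLIES true = true
NOT ((t OR (t IFF q)) IMPLIES ((t IFF q) IMPLIES NOT (q XOR u))) = NOT true = false
p OR u = false OR false = false
(p OR u) XOR t = false XOR false = false
p XOR t = false XOR false = false
(p XOR t) XOR s = false XOR false = false
((p OR u) XOR t) IMPLIES ((p XOR t) XOR s) = false IMPLIES false = true
NOT (((p OR u) XOR t) IMPLIES ((p XOR t) XOR s)) = NOT true = false
NOT ((t OR (t IFF q)) IMPLIES ((t IFF q) IMPLIES NOT (q XOR u))) XOR NOT (((p OR u) XOR t) IMPLIES ((p XOR t) XOR s)) = false XOR false = false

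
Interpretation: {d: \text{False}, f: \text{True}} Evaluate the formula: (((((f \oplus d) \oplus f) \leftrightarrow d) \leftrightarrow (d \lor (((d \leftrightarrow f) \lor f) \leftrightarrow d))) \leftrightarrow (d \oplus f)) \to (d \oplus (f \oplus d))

\text{True}

Substituting d=\text{False}, f=\text{True}:
f \oplus d = \text{True} \oplus \text{False} = \text{True}
(f \oplus d) \oplus f = \text{True} \oplus \text{True} = \text{False}
((f \oplus d) \oplus f) \leftrightarrow d = \text{False} \leftrightarrow \text{False} = \text{True}
d \leftrightarrow f = \text{False} \leftrightarrow \text{True} = \text{False}
(d \leftrightarrow f) \lor f = \text{False} \lor \text{True} = \text{True}
((d \leftrightarrow f) \lor f) \leftrightarrow d = \text{True} \leftrightarrow \text{False} = \text{False}
d \lor (((d \leftrightarrow f) \lor f) \leftrightarrow d) = \text{False} \lor \text{False} = \text{False}
(((f \oplus d) \oplus f) \leftrightarrow d) \leftrightarrow (d \lor (((d \leftrightarrow f) \lor f) \leftrightarrow d)) = \text{True} \leftrightarrow \text{False} = \text{False}
d \oplus f = \text{False} \oplus \text{True} = \text{True}
((((f \oplus d) \oplus f) \leftrightarrow d) \leftrightarrow (d \lor (((d \leftrightarrow f) \lor f) \leftrightarrow d))) \leftrightarrow (d \oplus f) = \text{False} \leftrightarrow \text{True} = \text{False}
f \oplus d = \text{True} \oplus \text{False} = \text{True}
d \oplus (f \oplus d) = \text{False} \oplus \text{True} = \text{True}
(((((f \oplus d) \oplus f) \leftrightarrow d) \leftrightarrow (d \lor (((d \leftrightarrow f) \lor f) \leftrightarrow d))) \leftrightarrow (d \oplus f)) \to (d \oplus (f \oplus d)) = \text{False} \to \text{True} = \text{True}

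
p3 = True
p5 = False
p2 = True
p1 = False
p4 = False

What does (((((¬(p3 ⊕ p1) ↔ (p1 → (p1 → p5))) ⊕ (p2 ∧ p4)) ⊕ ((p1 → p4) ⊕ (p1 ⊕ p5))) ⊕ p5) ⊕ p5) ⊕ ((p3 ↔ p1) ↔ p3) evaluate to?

True

p3 ⊕ p1 = True ⊕ False = True
¬(p3 ⊕ p1) = ¬True = False
p1 → p5 = False → False = True
p1 → (p1 → p5) = False → True = True
¬(p3 ⊕ p1) ↔ (p1 → (p1 → p5)) = False ↔ True = False
p2 ∧ p4 = True ∧ False = False
(¬(p3 ⊕ p1) ↔ (p1 → (p1 → p5))) ⊕ (p2 ∧ p4) = False ⊕ False = False
p1 → p4 = False → False = True
p1 ⊕ p5 = False ⊕ False = False
(p1 → p4) ⊕ (p1 ⊕ p5) = True ⊕ False = True
((¬(p3 ⊕ p1) ↔ (p1 → (p1 → p5))) ⊕ (p2 ∧ p4)) ⊕ ((p1 → p4) ⊕ (p1 ⊕ p5)) = False ⊕ True = True
(((¬(p3 ⊕ p1) ↔ (p1 → (p1 → p5))) ⊕ (p2 ∧ p4)) ⊕ ((p1 → p4) ⊕ (p1 ⊕ p5))) ⊕ p5 = True ⊕ False = True
((((¬(p3 ⊕ p1) ↔ (p1 → (p1 → p5))) ⊕ (p2 ∧ p4)) ⊕ ((p1 → p4) ⊕ (p1 ⊕ p5))) ⊕ p5) ⊕ p5 = True ⊕ False = True
p3 ↔ p1 = True ↔ False = False
(p3 ↔ p1) ↔ p3 = False ↔ True = False
(((((¬(p3 ⊕ p1) ↔ (p1 → (p1 → p5))) ⊕ (p2 ∧ p4)) ⊕ ((p1 → p4) ⊕ (p1 ⊕ p5))) ⊕ p5) ⊕ p5) ⊕ ((p3 ↔ p1) ↔ p3) = True ⊕ False = True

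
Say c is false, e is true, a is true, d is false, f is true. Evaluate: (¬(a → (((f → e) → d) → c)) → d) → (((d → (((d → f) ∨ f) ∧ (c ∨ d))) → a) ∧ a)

f → e = True → True = True
(f → e) → d = True → False = False
((f → e) → d) → c = False → False = True
a → (((f → e) → d) → c) = True → True = True
¬(a → (((f → e) → d) → c)) = ¬True = False
¬(a → (((f → e) → d) → c)) → d = False → False = True
d → f = False → True = True
(d → f) ∨ f = True ∨ True = True
c ∨ d = False ∨ False = False
((d → f) ∨ f) ∧ (c ∨ d) = True ∧ False = False
d → (((d → f) ∨ f) ∧ (c ∨ d)) = False → False = True
(d → (((d → f) ∨ f) ∧ (c ∨ d))) → a = True → True = True
((d → (((d → f) ∨ f) ∧ (c ∨ d))) → a) ∧ a = True ∧ True = True
(¬(a → (((f → e) → d) → c)) → d) → (((d → (((d → f) ∨ f) ∧ (c ∨ d))) → a) ∧ a) = True → True = True

True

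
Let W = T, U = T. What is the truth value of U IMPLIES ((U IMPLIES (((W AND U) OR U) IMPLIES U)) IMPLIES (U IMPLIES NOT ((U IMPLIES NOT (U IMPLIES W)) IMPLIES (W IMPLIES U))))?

F

W AND U = T AND T = T
(W AND U) OR U = T OR T = T
((W AND U) OR U) IMPLIES U = T IMPLIES T = T
U IMPLIES (((W AND U) OR U) IMPLIES U) = T IMPLIES T = T
U IMPLIES W = T IMPLIES T = T
NOT (U IMPLIES W) = NOT T = F
U IMPLIES NOT (U IMPLIES W) = T IMPLIES F = F
W IMPLIES U = T IMPLIES T = T
(U IMPLIES NOT (U IMPLIES W)) IMPLIES (W IMPLIES U) = F IMPLIES T = T
NOT ((U IMPLIES NOT (U IMPLIES W)) IMPLIES (W IMPLIES U)) = NOT T = F
U IMPLIES NOT ((U IMPLIES NOT (U IMPLIES W)) IMPLIES (W IMPLIES U)) = T IMPLIES F = F
(U IMPLIES (((W AND U) OR U) IMPLIES U)) IMPLIES (U IMPLIES NOT ((U IMPLIES NOT (U IMPLIES W)) IMPLIES (W IMPLIES U))) = T IMPLIES F = F
U IMPLIES ((U IMPLIES (((W AND U) OR U) IMPLIES U)) IMPLIES (U IMPLIES NOT ((U IMPLIES NOT (U IMPLIES W)) IMPLIES (W IMPLIES U)))) = T IMPLIES F = F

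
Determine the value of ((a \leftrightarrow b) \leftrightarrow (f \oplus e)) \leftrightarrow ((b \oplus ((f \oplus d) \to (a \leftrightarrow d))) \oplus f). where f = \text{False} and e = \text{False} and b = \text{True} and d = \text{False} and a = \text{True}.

\text{True}

a \leftrightarrow b = \text{True} \leftrightarrow \text{True} = \text{True}
f \oplus e = \text{False} \oplus \text{False} = \text{False}
(a \leftrightarrow b) \leftrightarrow (f \oplus e) = \text{True} \leftrightarrow \text{False} = \text{False}
f \oplus d = \text{False} \oplus \text{False} = \text{False}
a \leftrightarrow d = \text{True} \leftrightarrow \text{False} = \text{False}
(f \oplus d) \to (a \leftrightarrow d) = \text{False} \to \text{False} = \text{True}
b \oplus ((f \oplus d) \to (a \leftrightarrow d)) = \text{True} \oplus \text{True} = \text{False}
(b \oplus ((f \oplus d) \to (a \leftrightarrow d))) \oplus f = \text{False} \oplus \text{False} = \text{False}
((a \leftrightarrow b) \leftrightarrow (f \oplus e)) \leftrightarrow ((b \oplus ((f \oplus d) \to (a \leftrightarrow d))) \oplus f) = \text{False} \leftrightarrow \text{False} = \text{True}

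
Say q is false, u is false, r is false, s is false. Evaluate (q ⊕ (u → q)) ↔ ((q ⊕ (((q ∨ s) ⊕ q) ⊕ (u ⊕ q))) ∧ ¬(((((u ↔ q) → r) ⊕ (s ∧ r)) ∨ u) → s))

u → q = F → F = T
q ⊕ (u → q) = F ⊕ T = T
q ∨ s = F ∨ F = F
(q ∨ s) ⊕ q = F ⊕ F = F
u ⊕ q = F ⊕ F = F
((q ∨ s) ⊕ q) ⊕ (u ⊕ q) = F ⊕ F = F
q ⊕ (((q ∨ s) ⊕ q) ⊕ (u ⊕ q)) = F ⊕ F = F
u ↔ q = F ↔ F = T
(u ↔ q) → r = T → F = F
s ∧ r = F ∧ F = F
((u ↔ q) → r) ⊕ (s ∧ r) = F ⊕ F = F
(((u ↔ q) → r) ⊕ (s ∧ r)) ∨ u = F ∨ F = F
((((u ↔ q) → r) ⊕ (s ∧ r)) ∨ u) → s = F → F = T
¬(((((u ↔ q) → r) ⊕ (s ∧ r)) ∨ u) → s) = ¬T = F
(q ⊕ (((q ∨ s) ⊕ q) ⊕ (u ⊕ q))) ∧ ¬(((((u ↔ q) → r) ⊕ (s ∧ r)) ∨ u) → s) = F ∧ F = F
(q ⊕ (u → q)) ↔ ((q ⊕ (((q ∨ s) ⊕ q) ⊕ (u ⊕ q))) ∧ ¬(((((u ↔ q) → r) ⊕ (s ∧ r)) ∨ u) → s)) = T ↔ F = F

F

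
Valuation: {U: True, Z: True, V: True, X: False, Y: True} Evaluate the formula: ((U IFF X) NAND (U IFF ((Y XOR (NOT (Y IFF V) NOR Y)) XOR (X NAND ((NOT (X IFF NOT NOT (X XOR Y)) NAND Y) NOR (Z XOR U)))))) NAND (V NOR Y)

True

Substituting U=True, Z=True, V=True, X=False, Y=True:
U IFF X = True IFF False = False
Y IFF V = True IFF True = True
NOT (Y IFF V) = NOT True = False
NOT (Y IFF V) NOR Y = False NOR True = False
Y XOR (NOT (Y IFF V) NOR Y) = True XOR False = True
X XOR Y = False XOR True = True
NOT (X XOR Y) = NOT True = False
NOT NOT (X XOR Y) = NOT False = True
X IFF NOT NOT (X XOR Y) = False IFF True = False
NOT (X IFF NOT NOT (X XOR Y)) = NOT False = True
NOT (X IFF NOT NOT (X XOR Y)) NAND Y = True NAND True = False
Z XOR U = True XOR True = False
(NOT (X IFF NOT NOT (X XOR Y)) NAND Y) NOR (Z XOR U) = False NOR False = True
X NAND ((NOT (X IFF NOT NOT (X XOR Y)) NAND Y) NOR (Z XOR U)) = False NAND True = True
(Y XOR (NOT (Y IFF V) NOR Y)) XOR (X NAND ((NOT (X IFF NOT NOT (X XOR Y)) NAND Y) NOR (Z XOR U))) = True XOR True = False
U IFF ((Y XOR (NOT (Y IFF V) NOR Y)) XOR (X NAND ((NOT (X IFF NOT NOT (X XOR Y)) NAND Y) NOR (Z XOR U)))) = True IFF False = False
(U IFF X) NAND (U IFF ((Y XOR (NOT (Y IFF V) NOR Y)) XOR (X NAND ((NOT (X IFF NOT NOT (X XOR Y)) NAND Y) NOR (Z XOR U))))) = False NAND False = True
V NOR Y = True NOR True = False
((U IFF X) NAND (U IFF ((Y XOR (NOT (Y IFF V) NOR Y)) XOR (X NAND ((NOT (X IFF NOT NOT (X XOR Y)) NAND Y) NOR (Z XOR U)))))) NAND (V NOR Y) = True NAND False = True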